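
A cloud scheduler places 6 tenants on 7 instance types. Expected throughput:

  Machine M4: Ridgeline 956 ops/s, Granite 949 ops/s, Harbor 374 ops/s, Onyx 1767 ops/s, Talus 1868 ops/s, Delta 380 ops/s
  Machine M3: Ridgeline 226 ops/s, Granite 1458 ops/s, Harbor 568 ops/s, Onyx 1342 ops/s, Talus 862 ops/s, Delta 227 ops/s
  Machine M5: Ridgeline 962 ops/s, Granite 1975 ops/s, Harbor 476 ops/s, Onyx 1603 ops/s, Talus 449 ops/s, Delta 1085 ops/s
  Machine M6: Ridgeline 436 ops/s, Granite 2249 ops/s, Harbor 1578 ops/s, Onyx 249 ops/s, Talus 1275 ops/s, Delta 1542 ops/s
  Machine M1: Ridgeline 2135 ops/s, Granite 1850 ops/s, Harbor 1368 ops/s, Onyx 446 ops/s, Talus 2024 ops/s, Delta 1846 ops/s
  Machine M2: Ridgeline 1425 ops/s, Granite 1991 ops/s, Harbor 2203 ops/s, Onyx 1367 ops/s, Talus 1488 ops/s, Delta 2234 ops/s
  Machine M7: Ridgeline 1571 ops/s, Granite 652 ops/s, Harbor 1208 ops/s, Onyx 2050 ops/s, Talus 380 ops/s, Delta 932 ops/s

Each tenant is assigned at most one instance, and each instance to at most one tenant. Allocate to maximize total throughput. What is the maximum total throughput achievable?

Optimal: Ridgeline→Machine M1 (2135 ops/s), Granite→Machine M5 (1975 ops/s), Harbor→Machine M6 (1578 ops/s), Onyx→Machine M7 (2050 ops/s), Talus→Machine M4 (1868 ops/s), Delta→Machine M2 (2234 ops/s) — total 2135+1975+1578+2050+1868+2234 = 11840 ops/s.
Max-entry greedy (repeatedly take the single best remaining cell) gives 11104 ops/s, worse by 736.
Next-best assignment: Ridgeline→Machine M1, Granite→Machine M5, Harbor→Machine M2, Onyx→Machine M7, Talus→Machine M4, Delta→Machine M6 = 11773 ops/s.

Maximum total: 11840 ops/s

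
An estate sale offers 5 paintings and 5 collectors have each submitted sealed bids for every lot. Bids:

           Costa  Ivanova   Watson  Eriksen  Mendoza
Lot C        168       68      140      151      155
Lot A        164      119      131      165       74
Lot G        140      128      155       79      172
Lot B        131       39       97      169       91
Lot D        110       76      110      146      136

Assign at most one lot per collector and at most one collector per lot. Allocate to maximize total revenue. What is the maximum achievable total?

Max total: $747

Optimal: Costa→Lot C ($168), Ivanova→Lot A ($119), Watson→Lot G ($155), Eriksen→Lot B ($169), Mendoza→Lot D ($136) — total 168+119+155+169+136 = $747.
Row-greedy (each collector in turn takes its best remaining lot) gives $732, worse by 15.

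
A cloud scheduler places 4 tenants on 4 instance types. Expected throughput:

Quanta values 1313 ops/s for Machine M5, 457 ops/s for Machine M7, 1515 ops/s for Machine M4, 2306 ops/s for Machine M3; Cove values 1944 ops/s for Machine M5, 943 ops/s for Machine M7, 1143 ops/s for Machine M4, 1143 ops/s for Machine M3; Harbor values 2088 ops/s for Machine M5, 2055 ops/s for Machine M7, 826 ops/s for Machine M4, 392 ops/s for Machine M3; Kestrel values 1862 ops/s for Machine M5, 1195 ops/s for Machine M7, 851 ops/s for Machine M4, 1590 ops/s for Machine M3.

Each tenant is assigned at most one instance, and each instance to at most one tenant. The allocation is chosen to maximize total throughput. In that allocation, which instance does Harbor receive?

Harbor receives Machine M7.

This is a one-to-one assignment (maximum-weight bipartite matching).
Optimal: Quanta→Machine M3 (2306 ops/s), Cove→Machine M4 (1143 ops/s), Harbor→Machine M7 (2055 ops/s), Kestrel→Machine M5 (1862 ops/s) — total 2306+1143+2055+1862 = 7366 ops/s.
Checked against all permutations: 7366 ops/s is optimal.
Harbor's own top instance is Machine M5 (2088 ops/s), but forcing Harbor→Machine M5 and reassigning the rest optimally gives only 6732 ops/s — worse by 634.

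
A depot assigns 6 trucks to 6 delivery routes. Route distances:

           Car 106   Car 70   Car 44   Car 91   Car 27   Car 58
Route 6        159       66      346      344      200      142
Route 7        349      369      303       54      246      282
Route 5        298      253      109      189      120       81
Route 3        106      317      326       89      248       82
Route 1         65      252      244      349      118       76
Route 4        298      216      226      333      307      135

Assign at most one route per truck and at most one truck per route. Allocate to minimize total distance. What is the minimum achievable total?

Minimum total: 588 km

This is a one-to-one assignment (minimum-cost bipartite matching).
Optimal: Car 106→Route 3 (106 km), Car 70→Route 6 (66 km), Car 44→Route 5 (109 km), Car 91→Route 7 (54 km), Car 27→Route 1 (118 km), Car 58→Route 4 (135 km) — total 106+66+109+54+118+135 = 588 km.
Column-greedy (each route in turn goes to its cheapest remaining truck) gives 651 km, worse by 63.
Every other assignment is strictly worse.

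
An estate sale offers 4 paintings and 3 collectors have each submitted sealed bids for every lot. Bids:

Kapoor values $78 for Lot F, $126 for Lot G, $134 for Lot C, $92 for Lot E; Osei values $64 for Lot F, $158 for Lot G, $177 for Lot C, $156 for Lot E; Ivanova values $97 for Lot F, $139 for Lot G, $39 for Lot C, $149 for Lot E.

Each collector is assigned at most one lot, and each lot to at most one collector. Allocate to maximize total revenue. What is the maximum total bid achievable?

Max total: $452

Optimal: Kapoor→Lot G ($126), Osei→Lot C ($177), Ivanova→Lot E ($149) — total 126+177+149 = $452.
Row-greedy (each collector in turn takes its best remaining lot) gives $441, worse by 11.
Swapping Ivanova↔Osei (Ivanova→Lot C $39, Osei→Lot E $156) loses 131.
No other one-to-one assignment exceeds $452.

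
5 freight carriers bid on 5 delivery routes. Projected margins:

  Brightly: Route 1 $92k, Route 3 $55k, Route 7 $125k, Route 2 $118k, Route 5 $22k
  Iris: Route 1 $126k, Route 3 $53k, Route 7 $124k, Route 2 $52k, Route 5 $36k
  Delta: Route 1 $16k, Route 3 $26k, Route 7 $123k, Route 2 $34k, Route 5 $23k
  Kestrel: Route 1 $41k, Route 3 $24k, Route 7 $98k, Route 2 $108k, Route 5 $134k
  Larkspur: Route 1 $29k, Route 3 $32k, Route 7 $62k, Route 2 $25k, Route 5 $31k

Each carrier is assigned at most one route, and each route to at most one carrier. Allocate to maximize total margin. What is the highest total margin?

Maximum total: $533k

This is the linear assignment problem.
Optimal: Brightly→Route 2 ($118k), Iris→Route 1 ($126k), Delta→Route 7 ($123k), Kestrel→Route 5 ($134k), Larkspur→Route 3 ($32k) — total 118+126+123+134+32 = $533k.
Column-greedy (each route in turn goes to its best remaining carrier) gives $443k, worse by 90.
Every other assignment is strictly worse.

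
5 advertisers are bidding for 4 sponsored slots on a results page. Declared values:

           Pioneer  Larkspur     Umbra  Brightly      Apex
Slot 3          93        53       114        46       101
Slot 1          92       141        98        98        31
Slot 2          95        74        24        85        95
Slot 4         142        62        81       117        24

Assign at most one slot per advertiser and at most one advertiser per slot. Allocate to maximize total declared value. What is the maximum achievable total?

Max total: $492

Treat this as an assignment problem: match each advertiser to one slot.
Optimal: Umbra→Slot 3 ($114), Larkspur→Slot 1 ($141), Apex→Slot 2 ($95), Pioneer→Slot 4 ($142) — total 114+141+95+142 = $492.
Next-best assignment: Umbra→Slot 3, Larkspur→Slot 1, Brightly→Slot 2, Pioneer→Slot 4 = $482.
No other one-to-one assignment exceeds $492.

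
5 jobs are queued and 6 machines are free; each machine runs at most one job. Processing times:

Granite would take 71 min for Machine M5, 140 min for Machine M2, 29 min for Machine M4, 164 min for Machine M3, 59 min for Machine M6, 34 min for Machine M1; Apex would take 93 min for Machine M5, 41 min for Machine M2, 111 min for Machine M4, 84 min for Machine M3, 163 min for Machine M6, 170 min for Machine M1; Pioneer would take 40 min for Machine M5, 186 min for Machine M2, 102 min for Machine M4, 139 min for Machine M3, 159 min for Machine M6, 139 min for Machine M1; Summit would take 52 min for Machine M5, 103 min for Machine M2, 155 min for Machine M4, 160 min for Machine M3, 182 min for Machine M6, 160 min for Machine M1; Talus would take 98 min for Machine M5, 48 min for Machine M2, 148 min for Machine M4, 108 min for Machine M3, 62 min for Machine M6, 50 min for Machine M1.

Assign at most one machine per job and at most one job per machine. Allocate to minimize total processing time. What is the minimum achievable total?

Minimum total: 291 min

This is the linear assignment problem.
Optimal: Granite→Machine M1 (34 min), Apex→Machine M2 (41 min), Pioneer→Machine M4 (102 min), Summit→Machine M5 (52 min), Talus→Machine M6 (62 min) — total 34+41+102+52+62 = 291 min.
Column-greedy (each machine in turn goes to its cheapest remaining job) gives 400 min, worse by 109.
Next-best assignment: Granite→Machine M6, Apex→Machine M2, Pioneer→Machine M4, Summit→Machine M5, Talus→Machine M1 = 304 min.
Swapping Summit↔Apex (Summit→Machine M2 103 min, Apex→Machine M5 93 min) adds 103.
No other one-to-one assignment undercuts 291 min.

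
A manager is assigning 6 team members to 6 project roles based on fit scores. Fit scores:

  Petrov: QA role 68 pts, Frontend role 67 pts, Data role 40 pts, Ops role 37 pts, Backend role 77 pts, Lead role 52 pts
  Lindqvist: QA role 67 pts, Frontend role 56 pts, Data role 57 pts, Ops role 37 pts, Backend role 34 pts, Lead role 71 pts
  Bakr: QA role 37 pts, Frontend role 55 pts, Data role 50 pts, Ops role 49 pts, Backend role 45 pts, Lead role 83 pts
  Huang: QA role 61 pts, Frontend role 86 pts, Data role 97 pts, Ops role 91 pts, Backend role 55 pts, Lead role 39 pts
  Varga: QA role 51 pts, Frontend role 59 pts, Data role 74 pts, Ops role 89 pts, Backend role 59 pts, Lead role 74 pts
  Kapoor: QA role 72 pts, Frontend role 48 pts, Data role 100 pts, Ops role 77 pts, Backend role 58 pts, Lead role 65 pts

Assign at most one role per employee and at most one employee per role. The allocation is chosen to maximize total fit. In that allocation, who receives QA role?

Lindqvist receives QA role.

Optimal: Petrov→Backend role (77 pts), Lindqvist→QA role (67 pts), Bakr→Lead role (83 pts), Huang→Frontend role (86 pts), Varga→Ops role (89 pts), Kapoor→Data role (100 pts) — total 77+67+83+86+89+100 = 502 pts.
Column-greedy (each role in turn goes to its best remaining employee) gives 429 pts, worse by 73.
Swapping Kapoor↔Huang (Kapoor→Frontend role 48 pts, Huang→Data role 97 pts) loses 41.
Lindqvist's own top role is Lead role (71 pts), but forcing Lindqvist→Lead role and reassigning the rest optimally gives only 461 pts — worse by 41.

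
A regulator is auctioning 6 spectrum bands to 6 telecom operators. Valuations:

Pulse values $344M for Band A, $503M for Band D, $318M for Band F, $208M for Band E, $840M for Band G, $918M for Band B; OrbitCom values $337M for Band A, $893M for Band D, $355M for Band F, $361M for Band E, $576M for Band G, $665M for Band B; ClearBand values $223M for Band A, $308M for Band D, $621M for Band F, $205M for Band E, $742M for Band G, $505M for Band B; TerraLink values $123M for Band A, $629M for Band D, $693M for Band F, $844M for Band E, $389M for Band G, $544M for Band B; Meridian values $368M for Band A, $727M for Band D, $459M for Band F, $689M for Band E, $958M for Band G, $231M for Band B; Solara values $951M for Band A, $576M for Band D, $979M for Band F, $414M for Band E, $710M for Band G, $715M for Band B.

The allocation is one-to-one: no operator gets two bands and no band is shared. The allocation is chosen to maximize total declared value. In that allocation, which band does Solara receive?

Solara receives Band A.

Treat this as an assignment problem: match each operator to one band.
Optimal: Pulse→Band B ($918M), OrbitCom→Band D ($893M), ClearBand→Band F ($621M), TerraLink→Band E ($844M), Meridian→Band G ($958M), Solara→Band A ($951M) — total 918+893+621+844+958+951 = $5185M.
Row-greedy (each operator in turn takes its best remaining band) gives $4807M, worse by 378.
Next-best assignment: Pulse→Band B, OrbitCom→Band D, ClearBand→Band G, TerraLink→Band F, Meridian→Band E, Solara→Band A = $4886M.
Swapping Meridian↔Pulse (Meridian→Band B $231M, Pulse→Band G $840M) loses 805.
No other one-to-one assignment exceeds $5185M.
Solara's own top band is Band F ($979M), but forcing Solara→Band F and reassigning the rest optimally gives only $4815M — worse by 370.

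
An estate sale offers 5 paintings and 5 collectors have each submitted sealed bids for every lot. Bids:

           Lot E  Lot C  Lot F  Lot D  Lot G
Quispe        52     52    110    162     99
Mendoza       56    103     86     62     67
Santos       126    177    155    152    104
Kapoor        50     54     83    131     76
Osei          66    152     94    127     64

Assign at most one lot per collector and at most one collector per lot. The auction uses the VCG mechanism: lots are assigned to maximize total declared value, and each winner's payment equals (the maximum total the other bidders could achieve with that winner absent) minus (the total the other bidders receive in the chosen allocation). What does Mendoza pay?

Efficient allocation: Quispe→Lot D ($162), Mendoza→Lot F ($86), Santos→Lot E ($126), Kapoor→Lot G ($76), Osei→Lot C ($152); total welfare W = $602.
Mendoza receives Lot F at value $86, so the others get W − 86 = $516.
Without Mendoza: best allocation of the remaining 4 bidders over all 5 lots is Quispe→Lot D ($162), Santos→Lot F ($155), Kapoor→Lot G ($76), Osei→Lot C ($152), total $545.
VCG payment = (others' best without Mendoza) − (others' welfare with Mendoza) = 545 − 516 = $29.

Mendoza pays $29.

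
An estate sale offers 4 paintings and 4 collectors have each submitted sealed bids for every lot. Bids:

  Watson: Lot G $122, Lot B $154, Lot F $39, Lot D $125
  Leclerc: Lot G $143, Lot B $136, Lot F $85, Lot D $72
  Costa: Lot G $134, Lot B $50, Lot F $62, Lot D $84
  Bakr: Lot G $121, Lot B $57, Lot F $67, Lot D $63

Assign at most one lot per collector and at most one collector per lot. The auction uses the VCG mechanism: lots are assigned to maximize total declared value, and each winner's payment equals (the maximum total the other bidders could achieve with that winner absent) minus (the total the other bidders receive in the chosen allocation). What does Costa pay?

Efficient allocation: Watson→Lot D ($125), Leclerc→Lot B ($136), Costa→Lot G ($134), Bakr→Lot F ($67); total welfare W = $462.
Costa receives Lot G at value $134, so the others get W − 134 = $328.
Without Costa: best allocation of the remaining 3 bidders over all 4 lots is Watson→Lot D ($125), Leclerc→Lot B ($136), Bakr→Lot G ($121), total $382.
VCG payment = (others' best without Costa) − (others' welfare with Costa) = 382 − 328 = $54.

Costa pays $54.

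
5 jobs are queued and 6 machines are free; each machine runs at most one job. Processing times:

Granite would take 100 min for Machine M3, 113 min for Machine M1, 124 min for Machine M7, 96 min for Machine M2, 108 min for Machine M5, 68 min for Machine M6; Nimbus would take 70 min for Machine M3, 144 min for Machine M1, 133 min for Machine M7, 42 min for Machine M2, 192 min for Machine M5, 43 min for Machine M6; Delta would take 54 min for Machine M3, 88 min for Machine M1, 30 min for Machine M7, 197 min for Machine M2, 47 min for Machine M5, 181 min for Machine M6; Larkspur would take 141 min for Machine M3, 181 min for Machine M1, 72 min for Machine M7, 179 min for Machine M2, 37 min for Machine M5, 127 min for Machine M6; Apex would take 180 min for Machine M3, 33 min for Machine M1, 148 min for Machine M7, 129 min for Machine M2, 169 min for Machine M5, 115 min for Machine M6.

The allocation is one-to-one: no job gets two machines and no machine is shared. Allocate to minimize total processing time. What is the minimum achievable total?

This is the linear assignment problem.
Optimal: Granite→Machine M6 (68 min), Nimbus→Machine M2 (42 min), Delta→Machine M7 (30 min), Larkspur→Machine M5 (37 min), Apex→Machine M1 (33 min) — total 68+42+30+37+33 = 210 min.
Column-greedy (each machine in turn goes to its cheapest remaining job) gives 309 min, worse by 99.
Next-best assignment: Granite→Machine M6, Nimbus→Machine M2, Delta→Machine M3, Larkspur→Machine M5, Apex→Machine M1 = 234 min.
Checked against all permutations: 210 min is optimal.

Min total: 210 min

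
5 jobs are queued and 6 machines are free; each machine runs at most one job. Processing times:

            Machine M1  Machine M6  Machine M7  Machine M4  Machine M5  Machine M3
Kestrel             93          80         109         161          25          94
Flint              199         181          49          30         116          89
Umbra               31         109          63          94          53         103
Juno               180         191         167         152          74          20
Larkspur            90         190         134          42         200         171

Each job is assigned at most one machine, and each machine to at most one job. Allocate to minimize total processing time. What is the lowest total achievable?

Optimal: Kestrel→Machine M5 (25 min), Flint→Machine M7 (49 min), Umbra→Machine M1 (31 min), Juno→Machine M3 (20 min), Larkspur→Machine M4 (42 min) — total 25+49+31+20+42 = 167 min.
Column-greedy (each machine in turn goes to its cheapest remaining job) gives 276 min, worse by 109.
Swapping Juno↔Kestrel (Juno→Machine M5 74 min, Kestrel→Machine M3 94 min) adds 123.

Minimum total: 167 min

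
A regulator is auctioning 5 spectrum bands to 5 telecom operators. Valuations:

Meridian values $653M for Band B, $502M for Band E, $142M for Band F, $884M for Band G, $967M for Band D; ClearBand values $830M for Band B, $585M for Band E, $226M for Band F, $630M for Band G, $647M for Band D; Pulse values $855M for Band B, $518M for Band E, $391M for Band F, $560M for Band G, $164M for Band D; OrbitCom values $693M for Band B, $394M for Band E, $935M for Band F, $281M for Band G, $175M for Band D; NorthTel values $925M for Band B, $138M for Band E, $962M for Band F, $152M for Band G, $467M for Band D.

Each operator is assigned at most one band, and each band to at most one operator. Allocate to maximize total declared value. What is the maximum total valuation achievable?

This is a one-to-one assignment (maximum-weight bipartite matching).
Optimal: Meridian→Band D ($967M), ClearBand→Band G ($630M), Pulse→Band E ($518M), OrbitCom→Band F ($935M), NorthTel→Band B ($925M) — total 967+630+518+935+925 = $3975M.
Max-entry greedy (repeatedly take the single best remaining cell) gives $3808M, worse by 167.
No other one-to-one assignment exceeds $3975M.

Maximum total: $3975M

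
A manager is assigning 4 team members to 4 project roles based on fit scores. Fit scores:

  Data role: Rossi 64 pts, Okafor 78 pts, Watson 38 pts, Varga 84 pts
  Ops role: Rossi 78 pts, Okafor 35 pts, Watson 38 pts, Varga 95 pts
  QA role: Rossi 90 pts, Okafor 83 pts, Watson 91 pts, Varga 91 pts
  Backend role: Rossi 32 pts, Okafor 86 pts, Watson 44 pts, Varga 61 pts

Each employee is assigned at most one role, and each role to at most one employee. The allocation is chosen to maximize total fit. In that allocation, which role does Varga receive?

Optimal: Rossi→Ops role (78 pts), Okafor→Backend role (86 pts), Watson→QA role (91 pts), Varga→Data role (84 pts) — total 78+86+91+84 = 339 pts.
Varga's own top role is Ops role (95 pts), but forcing Varga→Ops role and reassigning the rest optimally gives only 336 pts — worse by 3.

Varga receives Data role.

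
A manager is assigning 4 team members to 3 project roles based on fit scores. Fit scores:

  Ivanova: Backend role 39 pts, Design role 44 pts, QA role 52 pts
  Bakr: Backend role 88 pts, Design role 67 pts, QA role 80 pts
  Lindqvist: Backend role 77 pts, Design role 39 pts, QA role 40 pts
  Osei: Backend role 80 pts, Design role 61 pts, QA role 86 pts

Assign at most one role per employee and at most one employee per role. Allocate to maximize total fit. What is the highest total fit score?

Maximum total: 230 pts

Optimal: Lindqvist→Backend role (77 pts), Bakr→Design role (67 pts), Osei→QA role (86 pts) — total 77+67+86 = 230 pts.
Column-greedy (each role in turn goes to its best remaining employee) gives 201 pts, worse by 29.
Next-best assignment: Bakr→Backend role, Ivanova→Design role, Osei→QA role = 218 pts.
Checked against all permutations: 230 pts is optimal.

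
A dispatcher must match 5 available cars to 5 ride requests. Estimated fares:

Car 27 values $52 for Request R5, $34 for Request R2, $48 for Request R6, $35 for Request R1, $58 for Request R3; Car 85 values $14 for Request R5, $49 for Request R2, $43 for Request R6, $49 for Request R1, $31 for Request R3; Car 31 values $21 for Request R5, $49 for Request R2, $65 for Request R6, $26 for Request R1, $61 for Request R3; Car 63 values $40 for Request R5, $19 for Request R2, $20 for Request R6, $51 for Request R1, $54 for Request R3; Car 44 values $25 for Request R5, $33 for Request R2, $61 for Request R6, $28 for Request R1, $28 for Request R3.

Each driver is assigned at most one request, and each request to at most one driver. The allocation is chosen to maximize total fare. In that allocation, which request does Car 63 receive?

Car 63 receives Request R1.

Optimal: Car 27→Request R5 ($52), Car 85→Request R2 ($49), Car 31→Request R3 ($61), Car 63→Request R1 ($51), Car 44→Request R6 ($61) — total 52+49+61+51+61 = $274.
Column-greedy (each request in turn goes to its best remaining driver) gives $245, worse by 29.
Next-best assignment: Car 27→Request R5, Car 85→Request R1, Car 31→Request R2, Car 63→Request R3, Car 44→Request R6 = $265.
Every other assignment is strictly worse.
Car 63's own top request is Request R3 ($54), but forcing Car 63→Request R3 and reassigning the rest optimally gives only $265 — worse by 9.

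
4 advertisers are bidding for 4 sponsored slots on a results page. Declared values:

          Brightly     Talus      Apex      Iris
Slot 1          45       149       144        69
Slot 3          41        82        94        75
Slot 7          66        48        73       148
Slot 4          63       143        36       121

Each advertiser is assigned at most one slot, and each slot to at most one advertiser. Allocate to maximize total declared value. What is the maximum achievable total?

Max total: $476

Optimal: Brightly→Slot 3 ($41), Talus→Slot 4 ($143), Apex→Slot 1 ($144), Iris→Slot 7 ($148) — total 41+143+144+148 = $476.
Row-greedy (each advertiser in turn takes its best remaining slot) gives $430, worse by 46.
No other one-to-one assignment exceeds $476.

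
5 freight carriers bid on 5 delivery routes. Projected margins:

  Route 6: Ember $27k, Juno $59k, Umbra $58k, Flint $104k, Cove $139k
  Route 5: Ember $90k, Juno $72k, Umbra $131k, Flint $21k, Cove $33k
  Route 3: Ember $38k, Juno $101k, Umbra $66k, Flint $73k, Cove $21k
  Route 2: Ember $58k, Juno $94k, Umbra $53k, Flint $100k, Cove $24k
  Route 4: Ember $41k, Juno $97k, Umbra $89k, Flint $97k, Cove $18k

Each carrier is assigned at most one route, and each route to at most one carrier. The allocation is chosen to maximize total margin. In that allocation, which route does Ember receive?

Optimal: Ember→Route 2 ($58k), Juno→Route 3 ($101k), Umbra→Route 5 ($131k), Flint→Route 4 ($97k), Cove→Route 6 ($139k) — total 58+101+131+97+139 = $526k.
Column-greedy (each route in turn goes to its best remaining carrier) gives $512k, worse by 14.
Next-best assignment: Ember→Route 5, Juno→Route 3, Umbra→Route 4, Flint→Route 2, Cove→Route 6 = $519k.
Swapping Cove↔Juno (Cove→Route 3 $21k, Juno→Route 6 $59k) loses 160.
No other one-to-one assignment exceeds $526k.
Ember's own top route is Route 5 ($90k), but forcing Ember→Route 5 and reassigning the rest optimally gives only $519k — worse by 7.

Ember receives Route 2.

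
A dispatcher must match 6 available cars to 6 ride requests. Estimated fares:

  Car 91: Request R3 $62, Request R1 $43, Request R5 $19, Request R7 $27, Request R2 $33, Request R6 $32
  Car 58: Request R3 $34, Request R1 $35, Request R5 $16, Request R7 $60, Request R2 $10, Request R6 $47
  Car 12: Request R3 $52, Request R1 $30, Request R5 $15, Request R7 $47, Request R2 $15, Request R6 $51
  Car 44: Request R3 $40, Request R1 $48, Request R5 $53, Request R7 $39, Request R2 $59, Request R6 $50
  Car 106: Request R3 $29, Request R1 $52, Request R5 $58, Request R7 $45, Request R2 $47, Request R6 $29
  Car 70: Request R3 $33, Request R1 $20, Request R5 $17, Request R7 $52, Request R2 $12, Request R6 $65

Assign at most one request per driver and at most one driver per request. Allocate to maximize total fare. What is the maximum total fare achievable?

Max total: $337

This is the linear assignment problem.
Optimal: Car 91→Request R1 ($43), Car 58→Request R7 ($60), Car 12→Request R3 ($52), Car 44→Request R2 ($59), Car 106→Request R5 ($58), Car 70→Request R6 ($65) — total 43+60+52+59+58+65 = $337.
Next-best assignment: Car 91→Request R3, Car 58→Request R7, Car 12→Request R1, Car 44→Request R2, Car 106→Request R5, Car 70→Request R6 = $334.
Every other assignment is strictly worse.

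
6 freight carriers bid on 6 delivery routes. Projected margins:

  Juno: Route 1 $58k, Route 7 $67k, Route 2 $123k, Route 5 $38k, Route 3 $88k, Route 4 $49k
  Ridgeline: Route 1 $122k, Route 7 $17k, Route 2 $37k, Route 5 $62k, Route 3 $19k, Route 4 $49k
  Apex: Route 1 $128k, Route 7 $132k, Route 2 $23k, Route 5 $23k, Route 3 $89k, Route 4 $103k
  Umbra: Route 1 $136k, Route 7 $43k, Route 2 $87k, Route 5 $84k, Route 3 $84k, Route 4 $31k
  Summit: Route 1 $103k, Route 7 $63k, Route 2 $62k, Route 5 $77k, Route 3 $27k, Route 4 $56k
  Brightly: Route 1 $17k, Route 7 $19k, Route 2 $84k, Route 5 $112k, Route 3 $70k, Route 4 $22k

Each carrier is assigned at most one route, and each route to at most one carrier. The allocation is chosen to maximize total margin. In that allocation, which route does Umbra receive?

Optimal: Juno→Route 2 ($123k), Ridgeline→Route 1 ($122k), Apex→Route 7 ($132k), Umbra→Route 3 ($84k), Summit→Route 4 ($56k), Brightly→Route 5 ($112k) — total 123+122+132+84+56+112 = $629k.
Row-greedy (each carrier in turn takes its best remaining route) gives $587k, worse by 42.
Next-best assignment: Juno→Route 2, Ridgeline→Route 1, Apex→Route 4, Umbra→Route 3, Summit→Route 7, Brightly→Route 5 = $607k.
Umbra's own top route is Route 1 ($136k), but forcing Umbra→Route 1 and reassigning the rest optimally gives only $587k — worse by 42.

Umbra receives Route 3.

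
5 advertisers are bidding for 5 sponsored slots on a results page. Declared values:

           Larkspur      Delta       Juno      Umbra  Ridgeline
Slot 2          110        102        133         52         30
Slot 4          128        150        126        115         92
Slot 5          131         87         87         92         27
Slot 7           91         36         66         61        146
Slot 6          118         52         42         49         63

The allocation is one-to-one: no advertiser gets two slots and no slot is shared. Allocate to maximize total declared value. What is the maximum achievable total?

Max total: $639

Optimal: Larkspur→Slot 6 ($118), Delta→Slot 4 ($150), Juno→Slot 2 ($133), Umbra→Slot 5 ($92), Ridgeline→Slot 7 ($146) — total 118+150+133+92+146 = $639.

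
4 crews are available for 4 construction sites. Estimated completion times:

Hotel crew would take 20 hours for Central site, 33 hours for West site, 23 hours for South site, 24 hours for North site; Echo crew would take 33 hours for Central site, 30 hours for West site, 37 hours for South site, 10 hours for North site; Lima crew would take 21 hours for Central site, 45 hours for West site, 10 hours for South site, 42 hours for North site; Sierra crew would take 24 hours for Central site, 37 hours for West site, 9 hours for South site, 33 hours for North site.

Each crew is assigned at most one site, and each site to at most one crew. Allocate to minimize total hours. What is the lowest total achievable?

Optimal: Hotel crew→West site (33 hours), Echo crew→North site (10 hours), Lima crew→Central site (21 hours), Sierra crew→South site (9 hours) — total 33+10+21+9 = 73 hours.
Column-greedy (each site in turn goes to its cheapest remaining crew) gives 101 hours, worse by 28.

Min total: 73 hours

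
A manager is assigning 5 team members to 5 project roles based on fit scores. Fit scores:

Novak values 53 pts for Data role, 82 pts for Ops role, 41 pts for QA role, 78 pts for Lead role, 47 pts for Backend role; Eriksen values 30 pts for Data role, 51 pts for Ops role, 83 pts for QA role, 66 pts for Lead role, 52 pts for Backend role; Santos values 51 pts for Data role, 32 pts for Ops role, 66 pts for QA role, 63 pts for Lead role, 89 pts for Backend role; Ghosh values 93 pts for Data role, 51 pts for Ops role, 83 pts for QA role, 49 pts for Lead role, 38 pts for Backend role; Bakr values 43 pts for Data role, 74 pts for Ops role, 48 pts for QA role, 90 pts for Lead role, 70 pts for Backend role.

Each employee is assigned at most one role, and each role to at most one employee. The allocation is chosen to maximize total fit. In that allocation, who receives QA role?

Optimal: Novak→Ops role (82 pts), Eriksen→QA role (83 pts), Santos→Backend role (89 pts), Ghosh→Data role (93 pts), Bakr→Lead role (90 pts) — total 82+83+89+93+90 = 437 pts.
Next-best assignment: Novak→Lead role, Eriksen→QA role, Santos→Backend role, Ghosh→Data role, Bakr→Ops role = 417 pts.
Swapping Ghosh↔Bakr (Ghosh→Lead role 49 pts, Bakr→Data role 43 pts) loses 91.
No other one-to-one assignment exceeds 437 pts.

Eriksen receives QA role.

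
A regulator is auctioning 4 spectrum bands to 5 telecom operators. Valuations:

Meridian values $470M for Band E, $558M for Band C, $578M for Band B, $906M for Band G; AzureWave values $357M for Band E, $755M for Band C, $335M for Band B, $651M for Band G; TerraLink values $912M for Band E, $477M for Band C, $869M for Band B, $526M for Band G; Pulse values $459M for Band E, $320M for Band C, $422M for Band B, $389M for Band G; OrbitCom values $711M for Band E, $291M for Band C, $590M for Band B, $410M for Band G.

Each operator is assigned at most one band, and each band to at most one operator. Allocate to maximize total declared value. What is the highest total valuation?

Optimal: OrbitCom→Band E ($711M), AzureWave→Band C ($755M), TerraLink→Band B ($869M), Meridian→Band G ($906M) — total 711+755+869+906 = $3241M.
Max-entry greedy (repeatedly take the single best remaining cell) gives $3163M, worse by 78.
Next-best assignment: TerraLink→Band E, AzureWave→Band C, OrbitCom→Band B, Meridian→Band G = $3163M.

Max total: $3241M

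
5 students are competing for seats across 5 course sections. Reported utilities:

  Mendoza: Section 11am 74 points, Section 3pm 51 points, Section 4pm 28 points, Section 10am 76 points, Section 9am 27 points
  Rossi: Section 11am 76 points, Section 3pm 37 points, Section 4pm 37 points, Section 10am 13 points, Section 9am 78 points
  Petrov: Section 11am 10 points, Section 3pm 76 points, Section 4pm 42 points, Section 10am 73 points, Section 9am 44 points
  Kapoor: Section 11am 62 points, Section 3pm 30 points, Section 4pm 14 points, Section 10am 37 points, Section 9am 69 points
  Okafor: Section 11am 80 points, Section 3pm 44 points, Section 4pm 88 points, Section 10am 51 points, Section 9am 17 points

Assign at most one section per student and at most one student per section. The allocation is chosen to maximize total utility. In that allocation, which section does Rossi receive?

Rossi receives Section 11am.

Optimal: Mendoza→Section 10am (76 points), Rossi→Section 11am (76 points), Petrov→Section 3pm (76 points), Kapoor→Section 9am (69 points), Okafor→Section 4pm (88 points) — total 76+76+76+69+88 = 385 points.
Next-best assignment: Mendoza→Section 10am, Rossi→Section 9am, Petrov→Section 3pm, Kapoor→Section 11am, Okafor→Section 4pm = 380 points.
No other one-to-one assignment exceeds 385 points.
Rossi's own top section is Section 9am (78 points), but forcing Rossi→Section 9am and reassigning the rest optimally gives only 380 points — worse by 5.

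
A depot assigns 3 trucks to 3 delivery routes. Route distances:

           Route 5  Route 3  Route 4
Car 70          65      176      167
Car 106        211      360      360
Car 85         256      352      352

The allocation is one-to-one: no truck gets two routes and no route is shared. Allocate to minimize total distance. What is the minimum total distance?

Optimal: Car 70→Route 4 (167 km), Car 106→Route 5 (211 km), Car 85→Route 3 (352 km) — total 167+211+352 = 730 km.
Min-entry greedy (repeatedly take the single cheapest remaining cell) gives 777 km, worse by 47.
Swapping Car 106↔Car 85 (Car 106→Route 3 360 km, Car 85→Route 5 256 km) adds 53.

Min total: 730 km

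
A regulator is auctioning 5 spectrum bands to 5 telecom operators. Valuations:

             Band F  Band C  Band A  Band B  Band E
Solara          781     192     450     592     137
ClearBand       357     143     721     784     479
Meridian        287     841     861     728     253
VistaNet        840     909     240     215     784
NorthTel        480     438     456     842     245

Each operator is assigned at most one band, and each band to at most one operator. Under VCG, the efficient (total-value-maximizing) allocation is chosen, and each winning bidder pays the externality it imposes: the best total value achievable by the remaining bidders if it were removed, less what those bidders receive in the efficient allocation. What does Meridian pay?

Efficient allocation: Solara→Band F ($781M), ClearBand→Band A ($721M), Meridian→Band C ($841M), VistaNet→Band E ($784M), NorthTel→Band B ($842M); total welfare W = $3969M.
Meridian receives Band C at value $841M, so the others get W − 841 = $3128M.
Without Meridian: best allocation of the remaining 4 bidders over all 5 bands is Solara→Band F ($781M), ClearBand→Band A ($721M), VistaNet→Band C ($909M), NorthTel→Band B ($842M), total $3253M.
VCG payment = (others' best without Meridian) − (others' welfare with Meridian) = 3253 − 3128 = $125M.

Meridian pays $125M.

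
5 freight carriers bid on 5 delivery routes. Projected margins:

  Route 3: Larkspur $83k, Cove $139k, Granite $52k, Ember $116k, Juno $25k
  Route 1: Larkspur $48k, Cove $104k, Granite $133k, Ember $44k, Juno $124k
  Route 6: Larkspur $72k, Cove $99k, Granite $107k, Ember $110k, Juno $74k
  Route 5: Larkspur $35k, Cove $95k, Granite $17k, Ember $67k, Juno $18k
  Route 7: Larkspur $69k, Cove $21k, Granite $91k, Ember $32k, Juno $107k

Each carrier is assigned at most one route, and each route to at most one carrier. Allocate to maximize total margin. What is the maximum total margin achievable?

This is a one-to-one assignment (maximum-weight bipartite matching).
Optimal: Larkspur→Route 3 ($83k), Cove→Route 5 ($95k), Granite→Route 1 ($133k), Ember→Route 6 ($110k), Juno→Route 7 ($107k) — total 83+95+133+110+107 = $528k.
Max-entry greedy (repeatedly take the single best remaining cell) gives $524k, worse by 4.
Swapping Ember↔Juno (Ember→Route 7 $32k, Juno→Route 6 $74k) loses 111.
Every other assignment is strictly worse.

Max total: $528k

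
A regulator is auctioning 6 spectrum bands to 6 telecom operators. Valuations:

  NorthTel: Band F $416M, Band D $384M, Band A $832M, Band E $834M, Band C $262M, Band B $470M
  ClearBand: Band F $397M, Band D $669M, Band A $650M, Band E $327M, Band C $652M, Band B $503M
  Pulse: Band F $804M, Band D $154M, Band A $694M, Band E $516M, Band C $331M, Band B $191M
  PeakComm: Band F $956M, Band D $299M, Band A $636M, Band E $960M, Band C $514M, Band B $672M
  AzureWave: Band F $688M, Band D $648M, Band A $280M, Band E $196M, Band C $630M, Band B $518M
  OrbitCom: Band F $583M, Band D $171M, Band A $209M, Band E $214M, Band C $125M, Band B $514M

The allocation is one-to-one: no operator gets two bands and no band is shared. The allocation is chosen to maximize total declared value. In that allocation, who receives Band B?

Optimal: NorthTel→Band A ($832M), ClearBand→Band C ($652M), Pulse→Band F ($804M), PeakComm→Band E ($960M), AzureWave→Band D ($648M), OrbitCom→Band B ($514M) — total 832+652+804+960+648+514 = $4410M.
Row-greedy (each operator in turn takes its best remaining band) gives $3818M, worse by 592.
Next-best assignment: NorthTel→Band A, ClearBand→Band D, Pulse→Band F, PeakComm→Band E, AzureWave→Band C, OrbitCom→Band B = $4409M.
Swapping Pulse↔AzureWave (Pulse→Band D $154M, AzureWave→Band F $688M) loses 610.
OrbitCom's own top band is Band F ($583M), but forcing OrbitCom→Band F and reassigning the rest optimally gives only $4083M — worse by 327.

OrbitCom receives Band B.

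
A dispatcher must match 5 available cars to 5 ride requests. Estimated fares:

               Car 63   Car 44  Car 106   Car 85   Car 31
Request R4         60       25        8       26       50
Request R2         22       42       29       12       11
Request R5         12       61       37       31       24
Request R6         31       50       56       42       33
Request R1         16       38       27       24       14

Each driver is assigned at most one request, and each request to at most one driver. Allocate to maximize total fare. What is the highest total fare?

Optimal: Car 63→Request R2 ($22), Car 44→Request R5 ($61), Car 106→Request R6 ($56), Car 85→Request R1 ($24), Car 31→Request R4 ($50) — total 22+61+56+24+50 = $213.
Max-entry greedy (repeatedly take the single best remaining cell) gives $212, worse by 1.
Next-best assignment: Car 63→Request R4, Car 44→Request R5, Car 106→Request R6, Car 85→Request R1, Car 31→Request R2 = $212.
Checked against all permutations: $213 is optimal.

Max total: $213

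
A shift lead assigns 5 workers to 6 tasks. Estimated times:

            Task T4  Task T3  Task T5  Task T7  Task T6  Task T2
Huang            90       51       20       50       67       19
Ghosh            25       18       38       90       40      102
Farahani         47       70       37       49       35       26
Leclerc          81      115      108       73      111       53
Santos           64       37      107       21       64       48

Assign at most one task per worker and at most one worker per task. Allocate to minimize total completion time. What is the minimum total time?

Optimal: Huang→Task T5 (20 min), Ghosh→Task T3 (18 min), Farahani→Task T6 (35 min), Leclerc→Task T2 (53 min), Santos→Task T7 (21 min) — total 20+18+35+53+21 = 147 min.
Min-entry greedy (repeatedly take the single cheapest remaining cell) gives 174 min, worse by 27.
Next-best assignment: Huang→Task T5, Ghosh→Task T4, Farahani→Task T6, Leclerc→Task T2, Santos→Task T7 = 154 min.
Swapping Santos↔Leclerc (Santos→Task T2 48 min, Leclerc→Task T7 73 min) adds 47.
Checked against all permutations: 147 min is optimal.

Min total: 147 min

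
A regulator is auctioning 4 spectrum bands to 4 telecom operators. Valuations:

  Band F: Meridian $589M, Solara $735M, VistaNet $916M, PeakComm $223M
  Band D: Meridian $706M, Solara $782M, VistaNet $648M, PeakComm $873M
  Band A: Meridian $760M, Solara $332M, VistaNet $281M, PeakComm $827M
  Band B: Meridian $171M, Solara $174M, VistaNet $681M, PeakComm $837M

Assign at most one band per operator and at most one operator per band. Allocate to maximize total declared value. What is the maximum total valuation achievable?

Optimal: Meridian→Band A ($760M), Solara→Band D ($782M), VistaNet→Band F ($916M), PeakComm→Band B ($837M) — total 760+782+916+837 = $3295M.
Max-entry greedy (repeatedly take the single best remaining cell) gives $2723M, worse by 572.
Swapping Meridian↔PeakComm (Meridian→Band B $171M, PeakComm→Band A $827M) loses 599.

Max total: $3295M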